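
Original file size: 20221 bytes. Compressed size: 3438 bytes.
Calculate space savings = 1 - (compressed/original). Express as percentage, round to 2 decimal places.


ratio = compressed/original = 3438/20221 = 0.170021
savings = 1 - ratio = 1 - 0.170021 = 0.829979
as a percentage: 0.829979 * 100 = 83.0%

Space savings = 1 - 3438/20221 = 83.0%


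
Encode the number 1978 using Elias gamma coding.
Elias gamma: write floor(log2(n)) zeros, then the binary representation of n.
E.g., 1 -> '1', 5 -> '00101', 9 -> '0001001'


num_bits = floor(log2(1978)) + 1 = 11
leading_zeros = num_bits - 1 = 10
binary(1978) = 11110111010

Elias gamma(1978) = '0000000000' + '11110111010' = 000000000011110111010 (21 bits)


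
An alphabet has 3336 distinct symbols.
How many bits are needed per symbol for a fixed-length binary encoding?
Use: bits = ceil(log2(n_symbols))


log2(3336) = 11.7039
Bracket: 2^11 = 2048 < 3336 <= 2^12 = 4096
So ceil(log2(3336)) = 12

bits = ceil(log2(3336)) = ceil(11.7039) = 12 bits


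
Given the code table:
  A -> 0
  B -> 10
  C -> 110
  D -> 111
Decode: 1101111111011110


Decoding:
110 -> C
111 -> D
111 -> D
10 -> B
111 -> D
10 -> B


Result: CDDBDB


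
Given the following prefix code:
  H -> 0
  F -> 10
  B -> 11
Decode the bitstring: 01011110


Decoding step by step:
Bits 0 -> H
Bits 10 -> F
Bits 11 -> B
Bits 11 -> B
Bits 0 -> H


Decoded message: HFBBH


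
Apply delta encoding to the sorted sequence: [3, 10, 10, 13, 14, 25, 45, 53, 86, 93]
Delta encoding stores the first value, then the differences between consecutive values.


First value: 3
Deltas:
  10 - 3 = 7
  10 - 10 = 0
  13 - 10 = 3
  14 - 13 = 1
  25 - 14 = 11
  45 - 25 = 20
  53 - 45 = 8
  86 - 53 = 33
  93 - 86 = 7


Delta encoded: [3, 7, 0, 3, 1, 11, 20, 8, 33, 7]


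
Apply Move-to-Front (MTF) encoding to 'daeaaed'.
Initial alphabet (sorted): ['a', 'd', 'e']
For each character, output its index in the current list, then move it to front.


MTF encoding:
'd': index 1 in ['a', 'd', 'e'] -> ['d', 'a', 'e']
'a': index 1 in ['d', 'a', 'e'] -> ['a', 'd', 'e']
'e': index 2 in ['a', 'd', 'e'] -> ['e', 'a', 'd']
'a': index 1 in ['e', 'a', 'd'] -> ['a', 'e', 'd']
'a': index 0 in ['a', 'e', 'd'] -> ['a', 'e', 'd']
'e': index 1 in ['a', 'e', 'd'] -> ['e', 'a', 'd']
'd': index 2 in ['e', 'a', 'd'] -> ['d', 'e', 'a']


Output: [1, 1, 2, 1, 0, 1, 2]


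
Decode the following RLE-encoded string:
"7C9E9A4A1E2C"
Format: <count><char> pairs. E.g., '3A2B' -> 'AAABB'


Expanding each <count><char> pair:
  7C -> 'CCCCCCC'
  9E -> 'EEEEEEEEE'
  9A -> 'AAAAAAAAA'
  4A -> 'AAAA'
  1E -> 'E'
  2C -> 'CC'

Decoded = CCCCCCCEEEEEEEEEAAAAAAAAAAAAAECC


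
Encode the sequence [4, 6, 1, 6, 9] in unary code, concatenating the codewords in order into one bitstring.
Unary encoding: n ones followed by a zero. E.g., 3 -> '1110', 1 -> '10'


Encode each number as n ones followed by a terminating 0:
  4 -> 11110 (5 bits)
  6 -> 1111110 (7 bits)
  1 -> 10 (2 bits)
  6 -> 1111110 (7 bits)
  9 -> 1111111110 (10 bits)
Total length = 5 + 7 + 2 + 7 + 10 = 31 bits.

Unary([4, 6, 1, 6, 9]) = 1111011111101011111101111111110 (31 bits)


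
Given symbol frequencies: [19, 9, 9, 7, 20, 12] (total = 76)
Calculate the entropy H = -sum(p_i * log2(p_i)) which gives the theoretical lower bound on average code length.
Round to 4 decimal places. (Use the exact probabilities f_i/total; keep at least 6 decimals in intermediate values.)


Per-symbol terms -p_i * log2(p_i) with p_i = f_i/76:
  p = 19/76 = 0.250000: log2(p) = -2.000000, -p*log2(p) = 0.500000
  p = 9/76 = 0.118421: log2(p) = -3.078003, -p*log2(p) = 0.364500
  p = 9/76 = 0.118421: log2(p) = -3.078003, -p*log2(p) = 0.364500
  p = 7/76 = 0.092105: log2(p) = -3.440573, -p*log2(p) = 0.316895
  p = 20/76 = 0.263158: log2(p) = -1.925999, -p*log2(p) = 0.506842
  p = 12/76 = 0.157895: log2(p) = -2.662965, -p*log2(p) = 0.420468
H = 0.500000 + 0.364500 + 0.364500 + 0.316895 + 0.506842 + 0.420468 = 2.473205

H = 2.4732 bits/symbol


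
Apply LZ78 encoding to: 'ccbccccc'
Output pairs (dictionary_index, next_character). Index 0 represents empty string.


LZ78 encoding steps:
Dictionary: {0: ''}
Step 1: w='' (idx 0), next='c' -> output (0, 'c'), add 'c' as idx 1
Step 2: w='c' (idx 1), next='b' -> output (1, 'b'), add 'cb' as idx 2
Step 3: w='c' (idx 1), next='c' -> output (1, 'c'), add 'cc' as idx 3
Step 4: w='cc' (idx 3), next='c' -> output (3, 'c'), add 'ccc' as idx 4


Encoded: [(0, 'c'), (1, 'b'), (1, 'c'), (3, 'c')]


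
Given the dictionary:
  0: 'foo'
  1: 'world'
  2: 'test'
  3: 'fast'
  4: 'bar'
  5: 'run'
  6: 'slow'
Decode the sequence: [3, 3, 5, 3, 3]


Look up each index in the dictionary:
  3 -> 'fast'
  3 -> 'fast'
  5 -> 'run'
  3 -> 'fast'
  3 -> 'fast'

Decoded: "fast fast run fast fast"


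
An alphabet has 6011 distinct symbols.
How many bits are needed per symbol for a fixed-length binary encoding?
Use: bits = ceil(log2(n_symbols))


log2(6011) = 12.5534
Bracket: 2^12 = 4096 < 6011 <= 2^13 = 8192
So ceil(log2(6011)) = 13

bits = ceil(log2(6011)) = ceil(12.5534) = 13 bits


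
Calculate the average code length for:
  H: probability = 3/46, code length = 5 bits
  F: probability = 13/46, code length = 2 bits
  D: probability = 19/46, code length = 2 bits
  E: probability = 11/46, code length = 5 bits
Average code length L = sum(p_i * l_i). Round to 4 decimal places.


Weighted contributions p_i * l_i:
  H: (3/46) * 5 = 15/46
  F: (13/46) * 2 = 26/46
  D: (19/46) * 2 = 38/46
  E: (11/46) * 5 = 55/46
Sum = (15 + 26 + 38 + 55)/46 = 134/46

L = 134/46 = 2.9130 bits/symbol


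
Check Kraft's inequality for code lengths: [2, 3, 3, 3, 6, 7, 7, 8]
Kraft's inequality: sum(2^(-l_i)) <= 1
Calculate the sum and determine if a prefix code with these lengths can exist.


Sum = 2^(-2) + 2^(-3) + 2^(-3) + 2^(-3) + 2^(-6) + 2^(-7) + 2^(-7) + 2^(-8)
    = 0.25 + 0.125 + 0.125 + 0.125 + 0.015625 + 0.0078125 + 0.0078125 + 0.00390625
    = 169/256 = 0.66015625
Since 0.66015625 <= 1, Kraft's inequality IS satisfied.
A prefix code with these lengths CAN exist.

Kraft sum = 0.66015625. Satisfied.


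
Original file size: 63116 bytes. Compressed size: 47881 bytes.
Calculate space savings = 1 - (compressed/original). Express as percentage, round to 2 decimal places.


ratio = compressed/original = 47881/63116 = 0.758619
savings = 1 - ratio = 1 - 0.758619 = 0.241381
as a percentage: 0.241381 * 100 = 24.14%

Space savings = 1 - 47881/63116 = 24.14%


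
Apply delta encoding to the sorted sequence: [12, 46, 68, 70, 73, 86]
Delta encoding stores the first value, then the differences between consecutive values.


First value: 12
Deltas:
  46 - 12 = 34
  68 - 46 = 22
  70 - 68 = 2
  73 - 70 = 3
  86 - 73 = 13


Delta encoded: [12, 34, 22, 2, 3, 13]


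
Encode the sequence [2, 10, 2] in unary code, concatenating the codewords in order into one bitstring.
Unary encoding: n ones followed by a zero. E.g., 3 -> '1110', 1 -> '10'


Encode each number as n ones followed by a terminating 0:
  2 -> 110 (3 bits)
  10 -> 11111111110 (11 bits)
  2 -> 110 (3 bits)
Total length = 3 + 11 + 3 = 17 bits.

Unary([2, 10, 2]) = 11011111111110110 (17 bits)


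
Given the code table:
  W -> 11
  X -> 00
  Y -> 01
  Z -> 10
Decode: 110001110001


Decoding:
11 -> W
00 -> X
01 -> Y
11 -> W
00 -> X
01 -> Y


Result: WXYWXY


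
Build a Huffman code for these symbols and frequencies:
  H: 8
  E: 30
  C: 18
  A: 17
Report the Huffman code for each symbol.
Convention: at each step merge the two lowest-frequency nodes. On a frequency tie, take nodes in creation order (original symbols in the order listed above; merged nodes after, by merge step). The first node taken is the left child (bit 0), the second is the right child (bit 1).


Huffman tree construction:
Step 1: Merge H(8) + A(17) = 25
Step 2: Merge C(18) + (H+A)(25) = 43
Step 3: Merge E(30) + (C+(H+A))(43) = 73
Read each symbol's code off the tree from the root (left child = 0, right child = 1).

Codes:
  H: 110 (length 3)
  E: 0 (length 1)
  C: 10 (length 2)
  A: 111 (length 3)
Average code length: 141/73 = 1.9315 bits/symbol


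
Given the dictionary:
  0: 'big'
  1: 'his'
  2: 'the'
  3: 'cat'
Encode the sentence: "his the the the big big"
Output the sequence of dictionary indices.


Look up each word in the dictionary:
  'his' -> 1
  'the' -> 2
  'the' -> 2
  'the' -> 2
  'big' -> 0
  'big' -> 0

Encoded: [1, 2, 2, 2, 0, 0]


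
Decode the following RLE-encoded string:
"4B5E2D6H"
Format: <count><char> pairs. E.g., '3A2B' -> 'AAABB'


Expanding each <count><char> pair:
  4B -> 'BBBB'
  5E -> 'EEEEE'
  2D -> 'DD'
  6H -> 'HHHHHH'

Decoded = BBBBEEEEEDDHHHHHH


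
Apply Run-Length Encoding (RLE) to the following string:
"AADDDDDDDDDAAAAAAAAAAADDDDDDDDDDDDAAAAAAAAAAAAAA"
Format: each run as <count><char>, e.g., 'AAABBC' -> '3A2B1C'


Scanning runs left to right:
  i=0: run of 'A' x 2 -> '2A'
  i=2: run of 'D' x 9 -> '9D'
  i=11: run of 'A' x 11 -> '11A'
  i=22: run of 'D' x 12 -> '12D'
  i=34: run of 'A' x 14 -> '14A'

RLE = 2A9D11A12D14A


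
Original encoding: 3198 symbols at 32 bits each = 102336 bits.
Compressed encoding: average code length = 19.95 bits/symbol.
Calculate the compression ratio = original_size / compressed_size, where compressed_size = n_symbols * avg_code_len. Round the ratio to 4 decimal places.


original_size = n_symbols * orig_bits = 3198 * 32 = 102336 bits
compressed_size = n_symbols * avg_code_len = 3198 * 19.95 = 63800.1 bits
ratio = original_size / compressed_size = 102336 / 63800.1 = 1.604

Compression ratio = 1.604


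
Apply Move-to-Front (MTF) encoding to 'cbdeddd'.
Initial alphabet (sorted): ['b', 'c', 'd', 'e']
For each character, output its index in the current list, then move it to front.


MTF encoding:
'c': index 1 in ['b', 'c', 'd', 'e'] -> ['c', 'b', 'd', 'e']
'b': index 1 in ['c', 'b', 'd', 'e'] -> ['b', 'c', 'd', 'e']
'd': index 2 in ['b', 'c', 'd', 'e'] -> ['d', 'b', 'c', 'e']
'e': index 3 in ['d', 'b', 'c', 'e'] -> ['e', 'd', 'b', 'c']
'd': index 1 in ['e', 'd', 'b', 'c'] -> ['d', 'e', 'b', 'c']
'd': index 0 in ['d', 'e', 'b', 'c'] -> ['d', 'e', 'b', 'c']
'd': index 0 in ['d', 'e', 'b', 'c'] -> ['d', 'e', 'b', 'c']


Output: [1, 1, 2, 3, 1, 0, 0]


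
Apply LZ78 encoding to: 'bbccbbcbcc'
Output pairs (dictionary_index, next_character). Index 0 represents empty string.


LZ78 encoding steps:
Dictionary: {0: ''}
Step 1: w='' (idx 0), next='b' -> output (0, 'b'), add 'b' as idx 1
Step 2: w='b' (idx 1), next='c' -> output (1, 'c'), add 'bc' as idx 2
Step 3: w='' (idx 0), next='c' -> output (0, 'c'), add 'c' as idx 3
Step 4: w='b' (idx 1), next='b' -> output (1, 'b'), add 'bb' as idx 4
Step 5: w='c' (idx 3), next='b' -> output (3, 'b'), add 'cb' as idx 5
Step 6: w='c' (idx 3), next='c' -> output (3, 'c'), add 'cc' as idx 6


Encoded: [(0, 'b'), (1, 'c'), (0, 'c'), (1, 'b'), (3, 'b'), (3, 'c')]


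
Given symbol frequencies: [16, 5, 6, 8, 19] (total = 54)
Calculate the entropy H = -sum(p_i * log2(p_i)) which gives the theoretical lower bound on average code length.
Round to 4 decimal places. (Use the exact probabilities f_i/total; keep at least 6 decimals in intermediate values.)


Per-symbol terms -p_i * log2(p_i) with p_i = f_i/54:
  p = 16/54 = 0.296296: log2(p) = -1.754888, -p*log2(p) = 0.519967
  p = 5/54 = 0.092593: log2(p) = -3.432959, -p*log2(p) = 0.317867
  p = 6/54 = 0.111111: log2(p) = -3.169925, -p*log2(p) = 0.352214
  p = 8/54 = 0.148148: log2(p) = -2.754888, -p*log2(p) = 0.408131
  p = 19/54 = 0.351852: log2(p) = -1.506960, -p*log2(p) = 0.530227
H = 0.519967 + 0.317867 + 0.352214 + 0.408131 + 0.530227 = 2.128406

H = 2.1284 bits/symbol


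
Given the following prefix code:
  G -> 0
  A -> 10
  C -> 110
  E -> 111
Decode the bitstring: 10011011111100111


Decoding step by step:
Bits 10 -> A
Bits 0 -> G
Bits 110 -> C
Bits 111 -> E
Bits 111 -> E
Bits 0 -> G
Bits 0 -> G
Bits 111 -> E


Decoded message: AGCEEGGE


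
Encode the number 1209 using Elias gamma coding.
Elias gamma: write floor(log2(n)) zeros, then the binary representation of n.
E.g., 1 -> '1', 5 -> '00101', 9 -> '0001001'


num_bits = floor(log2(1209)) + 1 = 11
leading_zeros = num_bits - 1 = 10
binary(1209) = 10010111001

Elias gamma(1209) = '0000000000' + '10010111001' = 000000000010010111001 (21 bits)


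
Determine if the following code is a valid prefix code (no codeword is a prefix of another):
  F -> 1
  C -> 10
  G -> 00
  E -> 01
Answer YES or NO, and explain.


Checking each pair (does one codeword prefix another?):
  F='1' vs C='10': prefix -- VIOLATION

NO -- this is NOT a valid prefix code. F (1) is a prefix of C (10).


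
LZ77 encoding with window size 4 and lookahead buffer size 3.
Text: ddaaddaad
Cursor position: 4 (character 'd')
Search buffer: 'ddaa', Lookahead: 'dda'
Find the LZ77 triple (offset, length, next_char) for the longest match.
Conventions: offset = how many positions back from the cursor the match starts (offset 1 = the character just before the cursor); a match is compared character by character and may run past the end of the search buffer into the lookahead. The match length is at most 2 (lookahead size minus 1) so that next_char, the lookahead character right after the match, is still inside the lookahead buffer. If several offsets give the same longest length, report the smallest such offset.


Try each offset into the search buffer:
  offset=1 (pos 3, char 'a'): match length 0
  offset=2 (pos 2, char 'a'): match length 0
  offset=3 (pos 1, char 'd'): match length 1
  offset=4 (pos 0, char 'd'): match length 2
Longest match has length 2 at offset 4.
next_char = character at position 4 + 2 = 6 -> 'a'

Best match: offset=4, length=2 (matching 'dd' starting at position 0)
LZ77 triple: (4, 2, 'a')


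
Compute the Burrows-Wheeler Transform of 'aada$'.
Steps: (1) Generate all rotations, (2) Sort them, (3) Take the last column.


Rotations (sorted):
  0: $aada -> last char: a
  1: a$aad -> last char: d
  2: aada$ -> last char: $
  3: ada$a -> last char: a
  4: da$aa -> last char: a


BWT = ad$aa


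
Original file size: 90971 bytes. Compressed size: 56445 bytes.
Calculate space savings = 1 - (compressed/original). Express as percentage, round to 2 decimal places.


ratio = compressed/original = 56445/90971 = 0.620472
savings = 1 - ratio = 1 - 0.620472 = 0.379528
as a percentage: 0.379528 * 100 = 37.95%

Space savings = 1 - 56445/90971 = 37.95%


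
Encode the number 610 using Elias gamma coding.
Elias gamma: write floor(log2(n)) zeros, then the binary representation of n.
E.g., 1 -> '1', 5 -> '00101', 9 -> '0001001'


num_bits = floor(log2(610)) + 1 = 10
leading_zeros = num_bits - 1 = 9
binary(610) = 1001100010

Elias gamma(610) = '000000000' + '1001100010' = 0000000001001100010 (19 bits)


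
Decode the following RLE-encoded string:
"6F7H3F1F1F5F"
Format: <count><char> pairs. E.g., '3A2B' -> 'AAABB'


Expanding each <count><char> pair:
  6F -> 'FFFFFF'
  7H -> 'HHHHHHH'
  3F -> 'FFF'
  1F -> 'F'
  1F -> 'F'
  5F -> 'FFFFF'

Decoded = FFFFFFHHHHHHHFFFFFFFFFF


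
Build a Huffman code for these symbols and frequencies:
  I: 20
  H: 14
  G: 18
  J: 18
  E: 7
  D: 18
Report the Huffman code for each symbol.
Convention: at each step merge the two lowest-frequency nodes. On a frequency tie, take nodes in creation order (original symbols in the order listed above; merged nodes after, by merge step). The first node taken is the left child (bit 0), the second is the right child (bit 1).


Huffman tree construction:
Step 1: Merge E(7) + H(14) = 21
Step 2: Merge G(18) + J(18) = 36
Step 3: Merge D(18) + I(20) = 38
Step 4: Merge (E+H)(21) + (G+J)(36) = 57
Step 5: Merge (D+I)(38) + ((E+H)+(G+J))(57) = 95
Read each symbol's code off the tree from the root (left child = 0, right child = 1).

Codes:
  I: 01 (length 2)
  H: 101 (length 3)
  G: 110 (length 3)
  J: 111 (length 3)
  E: 100 (length 3)
  D: 00 (length 2)
Average code length: 247/95 = 2.6000 bits/symbol


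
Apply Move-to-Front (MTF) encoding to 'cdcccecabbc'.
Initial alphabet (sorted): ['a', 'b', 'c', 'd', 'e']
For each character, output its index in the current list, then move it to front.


MTF encoding:
'c': index 2 in ['a', 'b', 'c', 'd', 'e'] -> ['c', 'a', 'b', 'd', 'e']
'd': index 3 in ['c', 'a', 'b', 'd', 'e'] -> ['d', 'c', 'a', 'b', 'e']
'c': index 1 in ['d', 'c', 'a', 'b', 'e'] -> ['c', 'd', 'a', 'b', 'e']
'c': index 0 in ['c', 'd', 'a', 'b', 'e'] -> ['c', 'd', 'a', 'b', 'e']
'c': index 0 in ['c', 'd', 'a', 'b', 'e'] -> ['c', 'd', 'a', 'b', 'e']
'e': index 4 in ['c', 'd', 'a', 'b', 'e'] -> ['e', 'c', 'd', 'a', 'b']
'c': index 1 in ['e', 'c', 'd', 'a', 'b'] -> ['c', 'e', 'd', 'a', 'b']
'a': index 3 in ['c', 'e', 'd', 'a', 'b'] -> ['a', 'c', 'e', 'd', 'b']
'b': index 4 in ['a', 'c', 'e', 'd', 'b'] -> ['b', 'a', 'c', 'e', 'd']
'b': index 0 in ['b', 'a', 'c', 'e', 'd'] -> ['b', 'a', 'c', 'e', 'd']
'c': index 2 in ['b', 'a', 'c', 'e', 'd'] -> ['c', 'b', 'a', 'e', 'd']


Output: [2, 3, 1, 0, 0, 4, 1, 3, 4, 0, 2]


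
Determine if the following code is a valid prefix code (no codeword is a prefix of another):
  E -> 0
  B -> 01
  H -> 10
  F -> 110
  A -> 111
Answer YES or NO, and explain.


Checking each pair (does one codeword prefix another?):
  E='0' vs B='01': prefix -- VIOLATION

NO -- this is NOT a valid prefix code. E (0) is a prefix of B (01).


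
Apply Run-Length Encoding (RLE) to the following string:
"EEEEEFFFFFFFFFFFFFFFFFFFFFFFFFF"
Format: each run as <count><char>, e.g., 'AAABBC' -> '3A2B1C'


Scanning runs left to right:
  i=0: run of 'E' x 5 -> '5E'
  i=5: run of 'F' x 26 -> '26F'

RLE = 5E26F


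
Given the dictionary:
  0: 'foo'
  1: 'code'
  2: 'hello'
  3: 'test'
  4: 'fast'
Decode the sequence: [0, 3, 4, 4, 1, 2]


Look up each index in the dictionary:
  0 -> 'foo'
  3 -> 'test'
  4 -> 'fast'
  4 -> 'fast'
  1 -> 'code'
  2 -> 'hello'

Decoded: "foo test fast fast code hello"


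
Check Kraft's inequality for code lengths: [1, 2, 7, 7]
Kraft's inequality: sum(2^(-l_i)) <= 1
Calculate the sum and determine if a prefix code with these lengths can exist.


Sum = 2^(-1) + 2^(-2) + 2^(-7) + 2^(-7)
    = 0.5 + 0.25 + 0.0078125 + 0.0078125
    = 98/128 = 0.765625
Since 0.765625 <= 1, Kraft's inequality IS satisfied.
A prefix code with these lengths CAN exist.

Kraft sum = 0.765625. Satisfied.


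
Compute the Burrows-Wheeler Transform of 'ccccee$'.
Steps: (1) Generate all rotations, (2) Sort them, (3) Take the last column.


Rotations (sorted):
  0: $ccccee -> last char: e
  1: ccccee$ -> last char: $
  2: cccee$c -> last char: c
  3: ccee$cc -> last char: c
  4: cee$ccc -> last char: c
  5: e$cccce -> last char: e
  6: ee$cccc -> last char: c


BWT = e$cccec


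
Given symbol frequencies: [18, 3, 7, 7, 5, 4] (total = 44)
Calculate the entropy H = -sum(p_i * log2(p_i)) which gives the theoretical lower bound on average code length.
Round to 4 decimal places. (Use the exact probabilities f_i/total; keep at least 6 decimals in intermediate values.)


Per-symbol terms -p_i * log2(p_i) with p_i = f_i/44:
  p = 18/44 = 0.409091: log2(p) = -1.289507, -p*log2(p) = 0.527525
  p = 3/44 = 0.068182: log2(p) = -3.874469, -p*log2(p) = 0.264168
  p = 7/44 = 0.159091: log2(p) = -2.652077, -p*log2(p) = 0.421921
  p = 7/44 = 0.159091: log2(p) = -2.652077, -p*log2(p) = 0.421921
  p = 5/44 = 0.113636: log2(p) = -3.137504, -p*log2(p) = 0.356534
  p = 4/44 = 0.090909: log2(p) = -3.459432, -p*log2(p) = 0.314494
H = 0.527525 + 0.264168 + 0.421921 + 0.421921 + 0.356534 + 0.314494 = 2.306563

H = 2.3066 bits/symbol


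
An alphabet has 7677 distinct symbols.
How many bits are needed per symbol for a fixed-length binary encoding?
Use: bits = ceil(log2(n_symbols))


log2(7677) = 12.9063
Bracket: 2^12 = 4096 < 7677 <= 2^13 = 8192
So ceil(log2(7677)) = 13

bits = ceil(log2(7677)) = ceil(12.9063) = 13 bits


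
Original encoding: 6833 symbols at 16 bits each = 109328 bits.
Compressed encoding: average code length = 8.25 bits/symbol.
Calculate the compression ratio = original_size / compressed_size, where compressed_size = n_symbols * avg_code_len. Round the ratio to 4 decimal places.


original_size = n_symbols * orig_bits = 6833 * 16 = 109328 bits
compressed_size = n_symbols * avg_code_len = 6833 * 8.25 = 56372.25 bits
ratio = original_size / compressed_size = 109328 / 56372.25 = 1.9394

Compression ratio = 1.9394


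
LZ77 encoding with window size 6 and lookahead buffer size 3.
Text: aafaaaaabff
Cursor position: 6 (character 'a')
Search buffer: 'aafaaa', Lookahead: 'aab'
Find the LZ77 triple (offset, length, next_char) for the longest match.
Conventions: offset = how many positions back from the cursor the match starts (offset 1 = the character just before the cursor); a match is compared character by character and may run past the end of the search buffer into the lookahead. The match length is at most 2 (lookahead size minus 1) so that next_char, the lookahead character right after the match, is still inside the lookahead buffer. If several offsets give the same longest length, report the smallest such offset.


Try each offset into the search buffer:
  offset=1 (pos 5, char 'a'): match length 2
  offset=2 (pos 4, char 'a'): match length 2
  offset=3 (pos 3, char 'a'): match length 2
  offset=4 (pos 2, char 'f'): match length 0
  offset=5 (pos 1, char 'a'): match length 1
  offset=6 (pos 0, char 'a'): match length 2
Longest match has length 2, found at offsets 1, 2, 3, 6; take the smallest, offset 1.
next_char = character at position 6 + 2 = 8 -> 'b'

Best match: offset=1, length=2 (matching 'aa' starting at position 5)
LZ77 triple: (1, 2, 'b')


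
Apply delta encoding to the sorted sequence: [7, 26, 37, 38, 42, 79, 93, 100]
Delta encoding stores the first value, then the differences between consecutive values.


First value: 7
Deltas:
  26 - 7 = 19
  37 - 26 = 11
  38 - 37 = 1
  42 - 38 = 4
  79 - 42 = 37
  93 - 79 = 14
  100 - 93 = 7


Delta encoded: [7, 19, 11, 1, 4, 37, 14, 7]


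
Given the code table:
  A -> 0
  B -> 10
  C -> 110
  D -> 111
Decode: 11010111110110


Decoding:
110 -> C
10 -> B
111 -> D
110 -> C
110 -> C


Result: CBDCC


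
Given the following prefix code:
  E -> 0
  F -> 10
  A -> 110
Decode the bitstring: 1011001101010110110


Decoding step by step:
Bits 10 -> F
Bits 110 -> A
Bits 0 -> E
Bits 110 -> A
Bits 10 -> F
Bits 10 -> F
Bits 110 -> A
Bits 110 -> A


Decoded message: FAEAFFAA


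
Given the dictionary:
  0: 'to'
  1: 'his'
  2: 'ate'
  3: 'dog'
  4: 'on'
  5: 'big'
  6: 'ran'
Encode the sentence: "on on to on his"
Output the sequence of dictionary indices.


Look up each word in the dictionary:
  'on' -> 4
  'on' -> 4
  'to' -> 0
  'on' -> 4
  'his' -> 1

Encoded: [4, 4, 0, 4, 1]


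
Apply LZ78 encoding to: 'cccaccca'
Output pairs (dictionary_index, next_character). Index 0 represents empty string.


LZ78 encoding steps:
Dictionary: {0: ''}
Step 1: w='' (idx 0), next='c' -> output (0, 'c'), add 'c' as idx 1
Step 2: w='c' (idx 1), next='c' -> output (1, 'c'), add 'cc' as idx 2
Step 3: w='' (idx 0), next='a' -> output (0, 'a'), add 'a' as idx 3
Step 4: w='cc' (idx 2), next='c' -> output (2, 'c'), add 'ccc' as idx 4
Step 5: w='a' (idx 3), end of input -> output (3, '')


Encoded: [(0, 'c'), (1, 'c'), (0, 'a'), (2, 'c'), (3, '')]


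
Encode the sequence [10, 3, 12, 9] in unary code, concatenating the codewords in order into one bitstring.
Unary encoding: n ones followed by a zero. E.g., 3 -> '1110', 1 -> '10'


Encode each number as n ones followed by a terminating 0:
  10 -> 11111111110 (11 bits)
  3 -> 1110 (4 bits)
  12 -> 1111111111110 (13 bits)
  9 -> 1111111110 (10 bits)
Total length = 11 + 4 + 13 + 10 = 38 bits.

Unary([10, 3, 12, 9]) = 11111111110111011111111111101111111110 (38 bits)


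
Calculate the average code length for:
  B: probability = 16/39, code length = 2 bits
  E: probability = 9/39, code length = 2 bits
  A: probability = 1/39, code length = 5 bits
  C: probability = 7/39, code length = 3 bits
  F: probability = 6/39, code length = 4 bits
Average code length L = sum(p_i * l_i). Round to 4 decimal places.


Weighted contributions p_i * l_i:
  B: (16/39) * 2 = 32/39
  E: (9/39) * 2 = 18/39
  A: (1/39) * 5 = 5/39
  C: (7/39) * 3 = 21/39
  F: (6/39) * 4 = 24/39
Sum = (32 + 18 + 5 + 21 + 24)/39 = 100/39

L = 100/39 = 2.5641 bits/symbol


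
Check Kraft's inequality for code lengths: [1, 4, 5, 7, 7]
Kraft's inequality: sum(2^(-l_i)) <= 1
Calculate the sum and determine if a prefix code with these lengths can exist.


Sum = 2^(-1) + 2^(-4) + 2^(-5) + 2^(-7) + 2^(-7)
    = 0.5 + 0.0625 + 0.03125 + 0.0078125 + 0.0078125
    = 78/128 = 0.609375
Since 0.609375 <= 1, Kraft's inequality IS satisfied.
A prefix code with these lengths CAN exist.

Kraft sum = 0.609375. Satisfied.


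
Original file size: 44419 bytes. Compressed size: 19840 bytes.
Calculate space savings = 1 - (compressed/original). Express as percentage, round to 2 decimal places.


ratio = compressed/original = 19840/44419 = 0.446656
savings = 1 - ratio = 1 - 0.446656 = 0.553344
as a percentage: 0.553344 * 100 = 55.33%

Space savings = 1 - 19840/44419 = 55.33%


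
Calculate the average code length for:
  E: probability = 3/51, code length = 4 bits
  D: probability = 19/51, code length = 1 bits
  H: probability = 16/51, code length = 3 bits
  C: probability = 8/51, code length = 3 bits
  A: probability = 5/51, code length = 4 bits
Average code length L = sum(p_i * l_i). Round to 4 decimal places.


Weighted contributions p_i * l_i:
  E: (3/51) * 4 = 12/51
  D: (19/51) * 1 = 19/51
  H: (16/51) * 3 = 48/51
  C: (8/51) * 3 = 24/51
  A: (5/51) * 4 = 20/51
Sum = (12 + 19 + 48 + 24 + 20)/51 = 123/51

L = 123/51 = 2.4118 bits/symbol


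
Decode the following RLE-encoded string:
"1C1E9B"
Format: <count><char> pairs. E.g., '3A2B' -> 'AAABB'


Expanding each <count><char> pair:
  1C -> 'C'
  1E -> 'E'
  9B -> 'BBBBBBBBB'

Decoded = CEBBBBBBBBB


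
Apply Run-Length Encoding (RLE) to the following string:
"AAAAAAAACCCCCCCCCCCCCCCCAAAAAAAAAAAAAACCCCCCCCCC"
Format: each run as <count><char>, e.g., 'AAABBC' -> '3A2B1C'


Scanning runs left to right:
  i=0: run of 'A' x 8 -> '8A'
  i=8: run of 'C' x 16 -> '16C'
  i=24: run of 'A' x 14 -> '14A'
  i=38: run of 'C' x 10 -> '10C'

RLE = 8A16C14A10C


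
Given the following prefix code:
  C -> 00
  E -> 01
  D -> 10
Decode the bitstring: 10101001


Decoding step by step:
Bits 10 -> D
Bits 10 -> D
Bits 10 -> D
Bits 01 -> E


Decoded message: DDDE


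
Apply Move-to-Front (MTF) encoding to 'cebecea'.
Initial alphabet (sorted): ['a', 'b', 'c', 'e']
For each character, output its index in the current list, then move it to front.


MTF encoding:
'c': index 2 in ['a', 'b', 'c', 'e'] -> ['c', 'a', 'b', 'e']
'e': index 3 in ['c', 'a', 'b', 'e'] -> ['e', 'c', 'a', 'b']
'b': index 3 in ['e', 'c', 'a', 'b'] -> ['b', 'e', 'c', 'a']
'e': index 1 in ['b', 'e', 'c', 'a'] -> ['e', 'b', 'c', 'a']
'c': index 2 in ['e', 'b', 'c', 'a'] -> ['c', 'e', 'b', 'a']
'e': index 1 in ['c', 'e', 'b', 'a'] -> ['e', 'c', 'b', 'a']
'a': index 3 in ['e', 'c', 'b', 'a'] -> ['a', 'e', 'c', 'b']


Output: [2, 3, 3, 1, 2, 1, 3]


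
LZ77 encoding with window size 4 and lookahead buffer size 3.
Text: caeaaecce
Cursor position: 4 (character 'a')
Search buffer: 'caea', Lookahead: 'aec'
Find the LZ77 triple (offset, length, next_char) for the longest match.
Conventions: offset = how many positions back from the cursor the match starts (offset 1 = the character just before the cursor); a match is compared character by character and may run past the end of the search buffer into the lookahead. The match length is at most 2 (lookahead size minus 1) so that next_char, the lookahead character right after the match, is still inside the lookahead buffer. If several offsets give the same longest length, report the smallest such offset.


Try each offset into the search buffer:
  offset=1 (pos 3, char 'a'): match length 1
  offset=2 (pos 2, char 'e'): match length 0
  offset=3 (pos 1, char 'a'): match length 2
  offset=4 (pos 0, char 'c'): match length 0
Longest match has length 2 at offset 3.
next_char = character at position 4 + 2 = 6 -> 'c'

Best match: offset=3, length=2 (matching 'ae' starting at position 1)
LZ77 triple: (3, 2, 'c')


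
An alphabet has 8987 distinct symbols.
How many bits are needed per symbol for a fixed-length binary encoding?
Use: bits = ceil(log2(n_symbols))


log2(8987) = 13.1336
Bracket: 2^13 = 8192 < 8987 <= 2^14 = 16384
So ceil(log2(8987)) = 14

bits = ceil(log2(8987)) = ceil(13.1336) = 14 bits


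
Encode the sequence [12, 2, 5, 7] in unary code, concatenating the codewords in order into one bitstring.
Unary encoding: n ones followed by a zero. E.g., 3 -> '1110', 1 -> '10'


Encode each number as n ones followed by a terminating 0:
  12 -> 1111111111110 (13 bits)
  2 -> 110 (3 bits)
  5 -> 111110 (6 bits)
  7 -> 11111110 (8 bits)
Total length = 13 + 3 + 6 + 8 = 30 bits.

Unary([12, 2, 5, 7]) = 111111111111011011111011111110 (30 bits)


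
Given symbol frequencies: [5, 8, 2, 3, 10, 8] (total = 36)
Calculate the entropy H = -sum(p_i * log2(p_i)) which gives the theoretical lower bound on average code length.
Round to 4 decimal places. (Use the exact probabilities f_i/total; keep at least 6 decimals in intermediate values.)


Per-symbol terms -p_i * log2(p_i) with p_i = f_i/36:
  p = 5/36 = 0.138889: log2(p) = -2.847997, -p*log2(p) = 0.395555
  p = 8/36 = 0.222222: log2(p) = -2.169925, -p*log2(p) = 0.482206
  p = 2/36 = 0.055556: log2(p) = -4.169925, -p*log2(p) = 0.231663
  p = 3/36 = 0.083333: log2(p) = -3.584963, -p*log2(p) = 0.298747
  p = 10/36 = 0.277778: log2(p) = -1.847997, -p*log2(p) = 0.513332
  p = 8/36 = 0.222222: log2(p) = -2.169925, -p*log2(p) = 0.482206
H = 0.395555 + 0.482206 + 0.231663 + 0.298747 + 0.513332 + 0.482206 = 2.403709

H = 2.4037 bits/symbol


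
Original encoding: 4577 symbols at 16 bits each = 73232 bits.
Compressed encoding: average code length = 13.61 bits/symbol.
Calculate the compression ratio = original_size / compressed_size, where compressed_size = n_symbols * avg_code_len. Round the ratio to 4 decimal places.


original_size = n_symbols * orig_bits = 4577 * 16 = 73232 bits
compressed_size = n_symbols * avg_code_len = 4577 * 13.61 = 62292.97 bits
ratio = original_size / compressed_size = 73232 / 62292.97 = 1.1756

Compression ratio = 1.1756


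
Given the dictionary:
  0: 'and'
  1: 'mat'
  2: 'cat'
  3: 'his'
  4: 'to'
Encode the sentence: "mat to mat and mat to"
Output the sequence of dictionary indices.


Look up each word in the dictionary:
  'mat' -> 1
  'to' -> 4
  'mat' -> 1
  'and' -> 0
  'mat' -> 1
  'to' -> 4

Encoded: [1, 4, 1, 0, 1, 4]


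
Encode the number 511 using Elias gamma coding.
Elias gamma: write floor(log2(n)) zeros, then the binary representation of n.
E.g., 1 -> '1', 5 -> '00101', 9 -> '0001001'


num_bits = floor(log2(511)) + 1 = 9
leading_zeros = num_bits - 1 = 8
binary(511) = 111111111

Elias gamma(511) = '00000000' + '111111111' = 00000000111111111 (17 bits)


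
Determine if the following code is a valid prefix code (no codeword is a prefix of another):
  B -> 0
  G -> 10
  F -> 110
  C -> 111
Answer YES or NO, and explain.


Checking each pair (does one codeword prefix another?):
  B='0' vs G='10': no prefix
  B='0' vs F='110': no prefix
  B='0' vs C='111': no prefix
  G='10' vs B='0': no prefix
  G='10' vs F='110': no prefix
  G='10' vs C='111': no prefix
  F='110' vs B='0': no prefix
  F='110' vs G='10': no prefix
  F='110' vs C='111': no prefix
  C='111' vs B='0': no prefix
  C='111' vs G='10': no prefix
  C='111' vs F='110': no prefix
No violation found over all pairs.

YES -- this is a valid prefix code. No codeword is a prefix of any other codeword.


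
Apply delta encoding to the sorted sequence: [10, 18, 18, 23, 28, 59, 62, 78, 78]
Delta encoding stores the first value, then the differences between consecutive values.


First value: 10
Deltas:
  18 - 10 = 8
  18 - 18 = 0
  23 - 18 = 5
  28 - 23 = 5
  59 - 28 = 31
  62 - 59 = 3
  78 - 62 = 16
  78 - 78 = 0


Delta encoded: [10, 8, 0, 5, 5, 31, 3, 16, 0]


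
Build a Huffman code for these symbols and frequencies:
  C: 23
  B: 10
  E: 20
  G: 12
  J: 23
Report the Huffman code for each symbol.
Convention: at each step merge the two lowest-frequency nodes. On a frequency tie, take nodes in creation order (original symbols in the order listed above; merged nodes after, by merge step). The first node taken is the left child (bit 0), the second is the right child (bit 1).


Huffman tree construction:
Step 1: Merge B(10) + G(12) = 22
Step 2: Merge E(20) + (B+G)(22) = 42
Step 3: Merge C(23) + J(23) = 46
Step 4: Merge (E+(B+G))(42) + (C+J)(46) = 88
Read each symbol's code off the tree from the root (left child = 0, right child = 1).

Codes:
  C: 10 (length 2)
  B: 010 (length 3)
  E: 00 (length 2)
  G: 011 (length 3)
  J: 11 (length 2)
Average code length: 198/88 = 2.2500 bits/symbol


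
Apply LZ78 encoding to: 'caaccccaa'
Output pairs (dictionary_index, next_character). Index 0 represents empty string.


LZ78 encoding steps:
Dictionary: {0: ''}
Step 1: w='' (idx 0), next='c' -> output (0, 'c'), add 'c' as idx 1
Step 2: w='' (idx 0), next='a' -> output (0, 'a'), add 'a' as idx 2
Step 3: w='a' (idx 2), next='c' -> output (2, 'c'), add 'ac' as idx 3
Step 4: w='c' (idx 1), next='c' -> output (1, 'c'), add 'cc' as idx 4
Step 5: w='c' (idx 1), next='a' -> output (1, 'a'), add 'ca' as idx 5
Step 6: w='a' (idx 2), end of input -> output (2, '')


Encoded: [(0, 'c'), (0, 'a'), (2, 'c'), (1, 'c'), (1, 'a'), (2, '')]


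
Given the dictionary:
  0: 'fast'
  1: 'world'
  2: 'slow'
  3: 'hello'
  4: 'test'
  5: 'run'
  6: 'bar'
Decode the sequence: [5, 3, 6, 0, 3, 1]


Look up each index in the dictionary:
  5 -> 'run'
  3 -> 'hello'
  6 -> 'bar'
  0 -> 'fast'
  3 -> 'hello'
  1 -> 'world'

Decoded: "run hello bar fast hello world"


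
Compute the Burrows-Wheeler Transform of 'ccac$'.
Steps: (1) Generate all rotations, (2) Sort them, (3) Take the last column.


Rotations (sorted):
  0: $ccac -> last char: c
  1: ac$cc -> last char: c
  2: c$cca -> last char: a
  3: cac$c -> last char: c
  4: ccac$ -> last char: $


BWT = ccac$


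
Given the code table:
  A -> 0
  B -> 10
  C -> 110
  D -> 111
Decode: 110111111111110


Decoding:
110 -> C
111 -> D
111 -> D
111 -> D
110 -> C


Result: CDDDC


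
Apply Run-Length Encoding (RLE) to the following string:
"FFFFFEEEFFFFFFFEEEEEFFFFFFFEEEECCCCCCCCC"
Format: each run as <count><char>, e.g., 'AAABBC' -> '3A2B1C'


Scanning runs left to right:
  i=0: run of 'F' x 5 -> '5F'
  i=5: run of 'E' x 3 -> '3E'
  i=8: run of 'F' x 7 -> '7F'
  i=15: run of 'E' x 5 -> '5E'
  i=20: run of 'F' x 7 -> '7F'
  i=27: run of 'E' x 4 -> '4E'
  i=31: run of 'C' x 9 -> '9C'

RLE = 5F3E7F5E7F4E9C


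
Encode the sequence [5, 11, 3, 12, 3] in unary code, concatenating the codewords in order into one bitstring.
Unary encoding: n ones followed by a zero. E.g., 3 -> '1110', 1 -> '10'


Encode each number as n ones followed by a terminating 0:
  5 -> 111110 (6 bits)
  11 -> 111111111110 (12 bits)
  3 -> 1110 (4 bits)
  12 -> 1111111111110 (13 bits)
  3 -> 1110 (4 bits)
Total length = 6 + 12 + 4 + 13 + 4 = 39 bits.

Unary([5, 11, 3, 12, 3]) = 111110111111111110111011111111111101110 (39 bits)


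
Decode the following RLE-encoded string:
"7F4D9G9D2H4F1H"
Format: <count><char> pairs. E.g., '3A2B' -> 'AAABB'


Expanding each <count><char> pair:
  7F -> 'FFFFFFF'
  4D -> 'DDDD'
  9G -> 'GGGGGGGGG'
  9D -> 'DDDDDDDDD'
  2H -> 'HH'
  4F -> 'FFFF'
  1H -> 'H'

Decoded = FFFFFFFDDDDGGGGGGGGGDDDDDDDDDHHFFFFH


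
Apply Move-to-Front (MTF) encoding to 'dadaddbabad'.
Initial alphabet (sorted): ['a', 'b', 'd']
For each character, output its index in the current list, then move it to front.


MTF encoding:
'd': index 2 in ['a', 'b', 'd'] -> ['d', 'a', 'b']
'a': index 1 in ['d', 'a', 'b'] -> ['a', 'd', 'b']
'd': index 1 in ['a', 'd', 'b'] -> ['d', 'a', 'b']
'a': index 1 in ['d', 'a', 'b'] -> ['a', 'd', 'b']
'd': index 1 in ['a', 'd', 'b'] -> ['d', 'a', 'b']
'd': index 0 in ['d', 'a', 'b'] -> ['d', 'a', 'b']
'b': index 2 in ['d', 'a', 'b'] -> ['b', 'd', 'a']
'a': index 2 in ['b', 'd', 'a'] -> ['a', 'b', 'd']
'b': index 1 in ['a', 'b', 'd'] -> ['b', 'a', 'd']
'a': index 1 in ['b', 'a', 'd'] -> ['a', 'b', 'd']
'd': index 2 in ['a', 'b', 'd'] -> ['d', 'a', 'b']


Output: [2, 1, 1, 1, 1, 0, 2, 2, 1, 1, 2]


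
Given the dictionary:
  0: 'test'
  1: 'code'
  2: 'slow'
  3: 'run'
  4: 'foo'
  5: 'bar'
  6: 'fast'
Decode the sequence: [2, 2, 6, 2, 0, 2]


Look up each index in the dictionary:
  2 -> 'slow'
  2 -> 'slow'
  6 -> 'fast'
  2 -> 'slow'
  0 -> 'test'
  2 -> 'slow'

Decoded: "slow slow fast slow test slow"


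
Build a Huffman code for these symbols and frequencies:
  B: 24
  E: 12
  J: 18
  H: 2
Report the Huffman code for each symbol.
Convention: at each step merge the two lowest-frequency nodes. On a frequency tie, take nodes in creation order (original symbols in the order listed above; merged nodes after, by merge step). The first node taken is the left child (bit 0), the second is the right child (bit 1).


Huffman tree construction:
Step 1: Merge H(2) + E(12) = 14
Step 2: Merge (H+E)(14) + J(18) = 32
Step 3: Merge B(24) + ((H+E)+J)(32) = 56
Read each symbol's code off the tree from the root (left child = 0, right child = 1).

Codes:
  B: 0 (length 1)
  E: 101 (length 3)
  J: 11 (length 2)
  H: 100 (length 3)
Average code length: 102/56 = 1.8214 bits/symbol


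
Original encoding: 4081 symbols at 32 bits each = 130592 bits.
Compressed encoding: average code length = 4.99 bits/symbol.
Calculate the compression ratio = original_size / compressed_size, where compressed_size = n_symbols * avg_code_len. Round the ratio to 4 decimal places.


original_size = n_symbols * orig_bits = 4081 * 32 = 130592 bits
compressed_size = n_symbols * avg_code_len = 4081 * 4.99 = 20364.19 bits
ratio = original_size / compressed_size = 130592 / 20364.19 = 6.4128

Compression ratio = 6.4128


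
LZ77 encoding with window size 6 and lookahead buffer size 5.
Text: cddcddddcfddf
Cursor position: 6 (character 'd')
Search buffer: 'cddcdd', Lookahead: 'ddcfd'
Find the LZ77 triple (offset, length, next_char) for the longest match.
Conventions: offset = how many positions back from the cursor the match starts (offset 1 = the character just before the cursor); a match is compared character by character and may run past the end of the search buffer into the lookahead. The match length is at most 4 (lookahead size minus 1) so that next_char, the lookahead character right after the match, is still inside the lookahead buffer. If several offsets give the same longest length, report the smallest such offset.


Try each offset into the search buffer:
  offset=1 (pos 5, char 'd'): match length 2
  offset=2 (pos 4, char 'd'): match length 2
  offset=3 (pos 3, char 'c'): match length 0
  offset=4 (pos 2, char 'd'): match length 1
  offset=5 (pos 1, char 'd'): match length 3
  offset=6 (pos 0, char 'c'): match length 0
Longest match has length 3 at offset 5.
next_char = character at position 6 + 3 = 9 -> 'f'

Best match: offset=5, length=3 (matching 'ddc' starting at position 1)
LZ77 triple: (5, 3, 'f')


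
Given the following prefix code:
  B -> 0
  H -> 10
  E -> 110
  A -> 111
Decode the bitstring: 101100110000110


Decoding step by step:
Bits 10 -> H
Bits 110 -> E
Bits 0 -> B
Bits 110 -> E
Bits 0 -> B
Bits 0 -> B
Bits 0 -> B
Bits 110 -> E


Decoded message: HEBEBBBE


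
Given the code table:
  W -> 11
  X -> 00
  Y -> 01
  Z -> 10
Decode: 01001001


Decoding:
01 -> Y
00 -> X
10 -> Z
01 -> Y


Result: YXZY


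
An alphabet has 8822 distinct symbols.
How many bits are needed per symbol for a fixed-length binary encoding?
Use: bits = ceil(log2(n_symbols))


log2(8822) = 13.1069
Bracket: 2^13 = 8192 < 8822 <= 2^14 = 16384
So ceil(log2(8822)) = 14

bits = ceil(log2(8822)) = ceil(13.1069) = 14 bits


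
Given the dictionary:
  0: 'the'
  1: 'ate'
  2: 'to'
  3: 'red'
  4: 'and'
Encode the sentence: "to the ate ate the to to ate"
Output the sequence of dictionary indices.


Look up each word in the dictionary:
  'to' -> 2
  'the' -> 0
  'ate' -> 1
  'ate' -> 1
  'the' -> 0
  'to' -> 2
  'to' -> 2
  'ate' -> 1

Encoded: [2, 0, 1, 1, 0, 2, 2, 1]
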